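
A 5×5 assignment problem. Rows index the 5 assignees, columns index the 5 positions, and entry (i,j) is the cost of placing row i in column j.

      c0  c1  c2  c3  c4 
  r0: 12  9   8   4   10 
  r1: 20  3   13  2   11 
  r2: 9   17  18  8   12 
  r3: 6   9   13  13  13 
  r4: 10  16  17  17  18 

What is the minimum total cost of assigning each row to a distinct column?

optimal assignment: row0→col2 (cost 8), row1→col3 (cost 2), row2→col4 (cost 12), row3→col1 (cost 9), row4→col0 (cost 10)
total = 8 + 2 + 12 + 9 + 10 = 41

Minimum assignment cost: 41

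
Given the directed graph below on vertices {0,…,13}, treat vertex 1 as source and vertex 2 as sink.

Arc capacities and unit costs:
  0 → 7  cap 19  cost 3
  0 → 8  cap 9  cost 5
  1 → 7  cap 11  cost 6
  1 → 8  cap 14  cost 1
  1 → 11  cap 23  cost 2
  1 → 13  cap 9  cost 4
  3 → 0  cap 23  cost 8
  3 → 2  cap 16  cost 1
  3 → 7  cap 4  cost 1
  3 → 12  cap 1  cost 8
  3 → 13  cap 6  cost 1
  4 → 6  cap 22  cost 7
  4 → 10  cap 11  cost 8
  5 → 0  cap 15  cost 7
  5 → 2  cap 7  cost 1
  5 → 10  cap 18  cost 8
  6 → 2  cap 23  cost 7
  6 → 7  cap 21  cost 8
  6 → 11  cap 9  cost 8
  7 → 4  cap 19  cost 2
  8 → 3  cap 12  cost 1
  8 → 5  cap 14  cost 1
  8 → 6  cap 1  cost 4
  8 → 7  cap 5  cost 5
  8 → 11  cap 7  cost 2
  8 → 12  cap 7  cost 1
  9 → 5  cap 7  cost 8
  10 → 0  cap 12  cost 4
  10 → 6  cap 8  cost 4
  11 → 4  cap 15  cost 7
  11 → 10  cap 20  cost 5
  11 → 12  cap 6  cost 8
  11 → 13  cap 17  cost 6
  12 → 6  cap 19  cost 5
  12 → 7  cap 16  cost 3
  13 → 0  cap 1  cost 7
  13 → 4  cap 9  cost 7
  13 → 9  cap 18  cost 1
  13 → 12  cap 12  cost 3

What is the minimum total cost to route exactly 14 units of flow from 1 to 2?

Minimum cost for 14 units: 42

shortest-cost path #1: 1→8→3→2 push 12 @ unit cost 3 (adds 36)
shortest-cost path #2: 1→8→5→2 push 2 @ unit cost 3 (adds 6)
total cost = 42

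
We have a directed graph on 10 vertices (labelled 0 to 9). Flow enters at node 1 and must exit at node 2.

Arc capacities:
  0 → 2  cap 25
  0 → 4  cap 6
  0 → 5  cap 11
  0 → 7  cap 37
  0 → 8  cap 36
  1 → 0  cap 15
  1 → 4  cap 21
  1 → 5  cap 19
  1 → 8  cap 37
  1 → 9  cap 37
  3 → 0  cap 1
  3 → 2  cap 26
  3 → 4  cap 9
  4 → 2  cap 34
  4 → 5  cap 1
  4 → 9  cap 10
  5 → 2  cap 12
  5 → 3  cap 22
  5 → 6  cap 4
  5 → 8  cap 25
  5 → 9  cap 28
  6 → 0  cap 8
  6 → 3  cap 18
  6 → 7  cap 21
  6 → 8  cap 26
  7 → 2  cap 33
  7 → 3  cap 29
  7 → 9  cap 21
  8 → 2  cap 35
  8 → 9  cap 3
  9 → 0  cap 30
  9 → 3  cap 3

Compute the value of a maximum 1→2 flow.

augment #1: 1→0→2 bottleneck 15, total now 15
augment #2: 1→4→2 bottleneck 21, total now 36
augment #3: 1→5→2 bottleneck 12, total now 48
augment #4: 1→8→2 bottleneck 35, total now 83
augment #5: 1→5→3→2 bottleneck 7, total now 90
augment #6: 1→9→0→2 bottleneck 10, total now 100
augment #7: 1→9→3→2 bottleneck 3, total now 103
augment #8: 1→9→0→4→2 bottleneck 6, total now 109
augment #9: 1→9→0→7→2 bottleneck 14, total now 123

Maximum flow value: 123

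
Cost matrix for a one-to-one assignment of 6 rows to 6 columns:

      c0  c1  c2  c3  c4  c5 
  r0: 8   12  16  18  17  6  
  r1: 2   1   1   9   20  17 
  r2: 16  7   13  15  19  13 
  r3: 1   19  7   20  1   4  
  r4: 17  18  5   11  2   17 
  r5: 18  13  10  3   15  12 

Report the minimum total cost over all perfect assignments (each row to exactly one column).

optimal assignment: row0→col5 (cost 6), row1→col2 (cost 1), row2→col1 (cost 7), row3→col0 (cost 1), row4→col4 (cost 2), row5→col3 (cost 3)
total = 6 + 1 + 7 + 1 + 2 + 3 = 20

Minimum assignment cost: 20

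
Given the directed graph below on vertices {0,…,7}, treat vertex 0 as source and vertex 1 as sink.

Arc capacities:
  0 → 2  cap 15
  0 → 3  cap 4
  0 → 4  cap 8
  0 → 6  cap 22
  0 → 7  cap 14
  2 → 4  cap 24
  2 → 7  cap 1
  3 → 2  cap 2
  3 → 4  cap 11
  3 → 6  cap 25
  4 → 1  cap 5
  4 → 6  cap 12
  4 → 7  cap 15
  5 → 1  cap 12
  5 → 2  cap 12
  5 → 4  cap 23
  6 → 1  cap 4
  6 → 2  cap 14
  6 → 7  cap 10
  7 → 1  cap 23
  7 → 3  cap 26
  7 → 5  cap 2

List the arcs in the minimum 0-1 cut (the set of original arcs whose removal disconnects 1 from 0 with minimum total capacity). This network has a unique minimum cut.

augment #1: 0→4→1 push 5
augment #2: 0→6→1 push 4
augment #3: 0→7→1 push 14
augment #4: 0→2→7→1 push 1
augment #5: 0→4→7→1 push 3
augment #6: 0→6→7→1 push 5
augment #7: 0→6→7→5→1 push 2
max flow = 34; residual-reachable set from 0 gives S-side
cut edges (S→T): {(4,1), (6,1), (7,1), (7,5)} total cap 34

Min-cut arcs: {(4,1), (6,1), (7,1), (7,5)} (total capacity 34)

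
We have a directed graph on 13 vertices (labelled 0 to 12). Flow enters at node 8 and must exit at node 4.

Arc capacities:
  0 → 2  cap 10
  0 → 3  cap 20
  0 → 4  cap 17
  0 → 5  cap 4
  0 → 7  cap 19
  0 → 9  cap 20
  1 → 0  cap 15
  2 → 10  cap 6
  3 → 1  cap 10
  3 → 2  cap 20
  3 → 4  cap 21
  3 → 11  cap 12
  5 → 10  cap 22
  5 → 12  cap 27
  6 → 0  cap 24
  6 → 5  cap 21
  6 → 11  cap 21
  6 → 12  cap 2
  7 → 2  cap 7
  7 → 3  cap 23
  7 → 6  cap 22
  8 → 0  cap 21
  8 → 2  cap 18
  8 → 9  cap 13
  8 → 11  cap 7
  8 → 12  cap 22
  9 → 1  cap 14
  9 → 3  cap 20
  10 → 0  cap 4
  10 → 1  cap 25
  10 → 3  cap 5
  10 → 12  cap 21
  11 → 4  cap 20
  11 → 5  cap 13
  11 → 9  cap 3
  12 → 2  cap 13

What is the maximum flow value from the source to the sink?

Maximum flow value: 47

augment #1: 8→0→4 bottleneck 17, total now 17
augment #2: 8→11→4 bottleneck 7, total now 24
augment #3: 8→0→3→4 bottleneck 4, total now 28
augment #4: 8→9→3→4 bottleneck 13, total now 41
augment #5: 8→2→10→3→4 bottleneck 4, total now 45
augment #6: 8→2→10→3→11→4 bottleneck 1, total now 46
augment #7: 8→2→10→0→3→11→4 bottleneck 1, total now 47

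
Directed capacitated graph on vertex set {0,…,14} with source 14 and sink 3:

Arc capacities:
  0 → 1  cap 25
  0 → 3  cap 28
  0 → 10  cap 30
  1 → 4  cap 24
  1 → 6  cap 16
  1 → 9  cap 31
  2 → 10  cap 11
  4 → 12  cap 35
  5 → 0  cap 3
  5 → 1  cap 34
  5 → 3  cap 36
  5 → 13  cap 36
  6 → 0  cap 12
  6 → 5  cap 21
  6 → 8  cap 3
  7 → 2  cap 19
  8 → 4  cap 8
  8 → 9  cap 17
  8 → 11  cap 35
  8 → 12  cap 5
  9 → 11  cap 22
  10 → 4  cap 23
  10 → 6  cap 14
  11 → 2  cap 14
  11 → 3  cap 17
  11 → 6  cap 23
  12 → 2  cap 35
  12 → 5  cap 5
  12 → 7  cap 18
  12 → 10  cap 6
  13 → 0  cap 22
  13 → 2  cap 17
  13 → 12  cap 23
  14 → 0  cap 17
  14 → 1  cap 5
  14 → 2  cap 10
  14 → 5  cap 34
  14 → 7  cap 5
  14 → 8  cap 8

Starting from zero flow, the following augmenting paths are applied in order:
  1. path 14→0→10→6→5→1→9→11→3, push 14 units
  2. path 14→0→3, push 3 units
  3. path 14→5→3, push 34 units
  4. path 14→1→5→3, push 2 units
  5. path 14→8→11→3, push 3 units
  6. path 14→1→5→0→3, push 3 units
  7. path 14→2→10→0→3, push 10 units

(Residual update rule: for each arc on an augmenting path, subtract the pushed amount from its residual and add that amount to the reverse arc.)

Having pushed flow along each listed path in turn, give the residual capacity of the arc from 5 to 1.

Residual capacity of (5,1): 25

after path 1 (14→0→10→6→5→1→9→11→3, push 14): res(5,1)=20
after path 2 (14→0→3, push 3): res(5,1)=20
after path 3 (14→5→3, push 34): res(5,1)=20
after path 4 (14→1→5→3, push 2): res(5,1)=22
after path 5 (14→8→11→3, push 3): res(5,1)=22
after path 6 (14→1→5→0→3, push 3): res(5,1)=25
after path 7 (14→2→10→0→3, push 10): res(5,1)=25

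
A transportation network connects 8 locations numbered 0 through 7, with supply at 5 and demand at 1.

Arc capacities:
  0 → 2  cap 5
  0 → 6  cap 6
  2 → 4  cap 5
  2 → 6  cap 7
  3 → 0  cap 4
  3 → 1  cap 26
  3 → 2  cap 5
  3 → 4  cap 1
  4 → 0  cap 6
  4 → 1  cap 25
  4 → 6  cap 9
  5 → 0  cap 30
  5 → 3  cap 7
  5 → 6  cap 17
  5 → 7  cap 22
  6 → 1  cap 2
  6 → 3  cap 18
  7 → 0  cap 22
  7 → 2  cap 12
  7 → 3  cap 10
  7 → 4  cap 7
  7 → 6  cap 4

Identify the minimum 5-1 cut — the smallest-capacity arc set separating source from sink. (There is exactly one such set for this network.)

Min-cut arcs: {(2,4), (3,1), (3,4), (6,1), (7,4)} (total capacity 41)

augment #1: 5→3→1 push 7
augment #2: 5→6→1 push 2
augment #3: 5→6→3→1 push 15
augment #4: 5→7→3→1 push 4
augment #5: 5→7→4→1 push 7
augment #6: 5→0→2→4→1 push 5
augment #7: 5→7→3→4→1 push 1
max flow = 41; residual-reachable set from 5 gives S-side
cut edges (S→T): {(2,4), (3,1), (3,4), (6,1), (7,4)} total cap 41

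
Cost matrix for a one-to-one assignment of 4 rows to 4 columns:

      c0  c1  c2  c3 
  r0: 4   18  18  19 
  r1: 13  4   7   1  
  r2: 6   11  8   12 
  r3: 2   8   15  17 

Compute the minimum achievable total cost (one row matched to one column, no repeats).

Minimum assignment cost: 21

optimal assignment: row0→col0 (cost 4), row1→col3 (cost 1), row2→col2 (cost 8), row3→col1 (cost 8)
total = 4 + 1 + 8 + 8 = 21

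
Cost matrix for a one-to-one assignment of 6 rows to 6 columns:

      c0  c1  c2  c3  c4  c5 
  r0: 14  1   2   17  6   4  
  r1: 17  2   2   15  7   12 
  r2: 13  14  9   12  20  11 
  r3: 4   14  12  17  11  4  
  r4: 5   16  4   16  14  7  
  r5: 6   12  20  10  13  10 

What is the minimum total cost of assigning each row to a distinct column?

Minimum assignment cost: 34

one of 2 optimal assignments: row0→col1 (cost 1), row1→col4 (cost 7), row2→col3 (cost 12), row3→col5 (cost 4), row4→col2 (cost 4), row5→col0 (cost 6)
total = 1 + 7 + 12 + 4 + 4 + 6 = 34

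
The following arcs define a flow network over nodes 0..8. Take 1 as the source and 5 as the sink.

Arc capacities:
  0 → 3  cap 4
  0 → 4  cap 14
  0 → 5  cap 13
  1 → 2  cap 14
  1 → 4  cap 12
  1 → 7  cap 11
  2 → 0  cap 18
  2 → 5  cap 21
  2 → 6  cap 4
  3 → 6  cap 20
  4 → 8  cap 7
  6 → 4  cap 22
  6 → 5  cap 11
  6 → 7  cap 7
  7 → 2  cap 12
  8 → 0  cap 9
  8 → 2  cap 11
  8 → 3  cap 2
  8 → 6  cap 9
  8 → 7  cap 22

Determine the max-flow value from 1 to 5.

Maximum flow value: 32

augment #1: 1→2→5 bottleneck 14, total now 14
augment #2: 1→7→2→5 bottleneck 7, total now 21
augment #3: 1→4→8→0→5 bottleneck 7, total now 28
augment #4: 1→7→2→0→5 bottleneck 4, total now 32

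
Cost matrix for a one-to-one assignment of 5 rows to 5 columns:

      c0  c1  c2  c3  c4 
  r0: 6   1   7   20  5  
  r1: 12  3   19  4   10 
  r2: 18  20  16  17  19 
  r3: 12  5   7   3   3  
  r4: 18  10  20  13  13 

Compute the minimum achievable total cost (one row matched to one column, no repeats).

optimal assignment: row0→col0 (cost 6), row1→col3 (cost 4), row2→col2 (cost 16), row3→col4 (cost 3), row4→col1 (cost 10)
total = 6 + 4 + 16 + 3 + 10 = 39

Minimum assignment cost: 39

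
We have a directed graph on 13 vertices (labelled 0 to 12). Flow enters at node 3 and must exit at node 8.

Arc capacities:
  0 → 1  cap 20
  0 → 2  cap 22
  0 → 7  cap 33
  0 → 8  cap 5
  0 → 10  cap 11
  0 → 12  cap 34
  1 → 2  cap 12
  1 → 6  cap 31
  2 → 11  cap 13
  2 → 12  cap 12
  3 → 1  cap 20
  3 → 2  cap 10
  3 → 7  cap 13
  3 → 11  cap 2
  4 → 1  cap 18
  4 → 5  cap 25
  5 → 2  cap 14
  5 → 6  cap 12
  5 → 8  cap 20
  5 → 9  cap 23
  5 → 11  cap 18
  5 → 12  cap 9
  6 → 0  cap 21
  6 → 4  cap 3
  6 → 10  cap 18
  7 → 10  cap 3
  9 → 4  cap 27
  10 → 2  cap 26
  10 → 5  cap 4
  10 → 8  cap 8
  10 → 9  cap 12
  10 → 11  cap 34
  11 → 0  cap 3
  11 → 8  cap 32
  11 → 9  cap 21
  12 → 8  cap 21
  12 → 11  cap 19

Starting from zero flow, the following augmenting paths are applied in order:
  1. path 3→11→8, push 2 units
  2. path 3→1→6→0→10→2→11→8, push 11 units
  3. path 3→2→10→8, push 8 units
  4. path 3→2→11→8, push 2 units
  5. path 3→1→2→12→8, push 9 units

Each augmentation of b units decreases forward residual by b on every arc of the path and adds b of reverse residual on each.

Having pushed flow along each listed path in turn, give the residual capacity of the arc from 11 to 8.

Residual capacity of (11,8): 17

after path 1 (3→11→8, push 2): res(11,8)=30
after path 2 (3→1→6→0→10→2→11→8, push 11): res(11,8)=19
after path 3 (3→2→10→8, push 8): res(11,8)=19
after path 4 (3→2→11→8, push 2): res(11,8)=17
after path 5 (3→1→2→12→8, push 9): res(11,8)=17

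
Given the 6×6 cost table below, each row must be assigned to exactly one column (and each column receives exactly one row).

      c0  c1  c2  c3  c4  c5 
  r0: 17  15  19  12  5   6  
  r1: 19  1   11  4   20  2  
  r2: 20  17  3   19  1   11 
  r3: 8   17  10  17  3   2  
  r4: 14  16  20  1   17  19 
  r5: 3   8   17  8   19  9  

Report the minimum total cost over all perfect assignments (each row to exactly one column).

Minimum assignment cost: 15

optimal assignment: row0→col4 (cost 5), row1→col1 (cost 1), row2→col2 (cost 3), row3→col5 (cost 2), row4→col3 (cost 1), row5→col0 (cost 3)
total = 5 + 1 + 3 + 2 + 1 + 3 = 15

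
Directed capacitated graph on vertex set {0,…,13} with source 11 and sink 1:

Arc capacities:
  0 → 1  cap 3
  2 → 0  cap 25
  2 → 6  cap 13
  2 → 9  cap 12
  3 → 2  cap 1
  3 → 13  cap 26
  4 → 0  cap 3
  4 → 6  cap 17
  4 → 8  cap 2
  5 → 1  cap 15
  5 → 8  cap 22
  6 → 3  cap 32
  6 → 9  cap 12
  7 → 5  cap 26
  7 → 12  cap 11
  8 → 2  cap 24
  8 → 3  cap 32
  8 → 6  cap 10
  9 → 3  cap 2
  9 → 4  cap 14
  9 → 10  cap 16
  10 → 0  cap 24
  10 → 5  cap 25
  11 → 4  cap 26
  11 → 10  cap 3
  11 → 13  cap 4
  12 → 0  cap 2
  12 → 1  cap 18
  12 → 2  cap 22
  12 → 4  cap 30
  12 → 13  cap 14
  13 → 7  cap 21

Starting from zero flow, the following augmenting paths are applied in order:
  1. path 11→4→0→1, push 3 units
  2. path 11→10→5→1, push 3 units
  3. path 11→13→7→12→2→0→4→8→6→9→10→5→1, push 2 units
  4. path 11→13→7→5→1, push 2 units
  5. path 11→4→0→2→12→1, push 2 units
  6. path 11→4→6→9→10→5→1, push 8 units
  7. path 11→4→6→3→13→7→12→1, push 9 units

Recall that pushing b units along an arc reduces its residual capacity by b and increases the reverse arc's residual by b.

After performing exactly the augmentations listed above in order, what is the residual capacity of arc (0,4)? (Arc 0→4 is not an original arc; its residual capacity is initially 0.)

after path 1 (11→4→0→1, push 3): res(0,4)=3
after path 2 (11→10→5→1, push 3): res(0,4)=3
after path 3 (11→13→7→12→2→0→4→8→6→9→10→5→1, push 2): res(0,4)=1
after path 4 (11→13→7→5→1, push 2): res(0,4)=1
after path 5 (11→4→0→2→12→1, push 2): res(0,4)=3
after path 6 (11→4→6→9→10→5→1, push 8): res(0,4)=3
after path 7 (11→4→6→3→13→7→12→1, push 9): res(0,4)=3

Residual capacity of (0,4): 3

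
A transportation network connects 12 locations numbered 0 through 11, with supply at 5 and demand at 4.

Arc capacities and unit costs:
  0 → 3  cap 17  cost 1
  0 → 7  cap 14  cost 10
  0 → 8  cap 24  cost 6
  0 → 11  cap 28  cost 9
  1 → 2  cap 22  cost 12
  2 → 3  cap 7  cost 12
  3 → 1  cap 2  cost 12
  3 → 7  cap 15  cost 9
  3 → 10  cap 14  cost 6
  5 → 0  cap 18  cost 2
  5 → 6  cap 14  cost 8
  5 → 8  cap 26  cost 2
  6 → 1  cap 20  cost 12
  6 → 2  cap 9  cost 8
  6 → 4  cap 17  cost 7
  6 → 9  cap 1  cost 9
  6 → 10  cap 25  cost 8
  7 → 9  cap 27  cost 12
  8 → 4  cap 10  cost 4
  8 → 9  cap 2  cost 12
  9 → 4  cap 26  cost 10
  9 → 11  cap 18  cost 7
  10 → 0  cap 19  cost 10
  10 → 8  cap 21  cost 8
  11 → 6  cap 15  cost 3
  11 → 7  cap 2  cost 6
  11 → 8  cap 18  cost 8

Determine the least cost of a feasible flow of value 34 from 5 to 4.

Minimum cost for 34 units: 550

shortest-cost path #1: 5→8→4 push 10 @ unit cost 6 (adds 60)
shortest-cost path #2: 5→6→4 push 14 @ unit cost 15 (adds 210)
shortest-cost path #3: 5→0→11→6→4 push 3 @ unit cost 21 (adds 63)
shortest-cost path #4: 5→8→9→4 push 2 @ unit cost 24 (adds 48)
shortest-cost path #5: 5→0→11→6→9→4 push 1 @ unit cost 33 (adds 33)
shortest-cost path #6: 5→0→7→9→4 push 4 @ unit cost 34 (adds 136)
total cost = 550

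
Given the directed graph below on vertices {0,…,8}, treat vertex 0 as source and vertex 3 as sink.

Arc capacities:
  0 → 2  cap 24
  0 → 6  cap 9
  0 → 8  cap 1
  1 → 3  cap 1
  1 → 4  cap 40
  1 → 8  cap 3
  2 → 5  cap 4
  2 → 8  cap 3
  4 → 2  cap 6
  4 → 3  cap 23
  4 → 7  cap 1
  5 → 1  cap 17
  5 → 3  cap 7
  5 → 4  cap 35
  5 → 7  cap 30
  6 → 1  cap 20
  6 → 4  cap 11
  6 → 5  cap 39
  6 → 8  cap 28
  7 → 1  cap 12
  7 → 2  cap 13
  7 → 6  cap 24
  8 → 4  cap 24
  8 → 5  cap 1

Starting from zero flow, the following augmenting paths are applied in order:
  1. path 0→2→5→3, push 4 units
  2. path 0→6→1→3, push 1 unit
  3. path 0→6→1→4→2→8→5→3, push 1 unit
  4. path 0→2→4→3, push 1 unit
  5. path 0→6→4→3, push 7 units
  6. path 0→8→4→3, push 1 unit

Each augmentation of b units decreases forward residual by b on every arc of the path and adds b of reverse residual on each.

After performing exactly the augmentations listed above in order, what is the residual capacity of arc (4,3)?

after path 1 (0→2→5→3, push 4): res(4,3)=23
after path 2 (0→6→1→3, push 1): res(4,3)=23
after path 3 (0→6→1→4→2→8→5→3, push 1): res(4,3)=23
after path 4 (0→2→4→3, push 1): res(4,3)=22
after path 5 (0→6→4→3, push 7): res(4,3)=15
after path 6 (0→8→4→3, push 1): res(4,3)=14

Residual capacity of (4,3): 14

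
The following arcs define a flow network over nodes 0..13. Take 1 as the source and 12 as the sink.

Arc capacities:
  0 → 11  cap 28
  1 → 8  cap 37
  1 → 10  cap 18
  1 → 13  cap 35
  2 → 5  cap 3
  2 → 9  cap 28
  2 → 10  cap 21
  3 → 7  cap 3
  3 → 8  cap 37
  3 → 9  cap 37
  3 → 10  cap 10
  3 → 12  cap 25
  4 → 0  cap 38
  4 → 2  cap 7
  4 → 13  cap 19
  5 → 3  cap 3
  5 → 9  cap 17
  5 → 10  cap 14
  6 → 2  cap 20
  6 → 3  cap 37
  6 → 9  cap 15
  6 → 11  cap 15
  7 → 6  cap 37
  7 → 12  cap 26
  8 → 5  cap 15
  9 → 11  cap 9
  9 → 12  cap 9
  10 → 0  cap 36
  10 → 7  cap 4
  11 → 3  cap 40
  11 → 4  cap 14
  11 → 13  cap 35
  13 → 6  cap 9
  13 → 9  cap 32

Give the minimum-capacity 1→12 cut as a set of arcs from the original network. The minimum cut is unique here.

augment #1: 1→10→7→12 push 4
augment #2: 1→13→9→12 push 9
augment #3: 1→8→5→3→12 push 3
augment #4: 1→13→6→3→12 push 9
augment #5: 1→10→0→11→3→12 push 13
augment #6: 1→10→0→11→3→7→12 push 1
augment #7: 1→13→9→11→3→7→12 push 2
max flow = 41; residual-reachable set from 1 gives S-side
cut edges (S→T): {(3,7), (3,12), (9,12), (10,7)} total cap 41

Min-cut arcs: {(3,7), (3,12), (9,12), (10,7)} (total capacity 41)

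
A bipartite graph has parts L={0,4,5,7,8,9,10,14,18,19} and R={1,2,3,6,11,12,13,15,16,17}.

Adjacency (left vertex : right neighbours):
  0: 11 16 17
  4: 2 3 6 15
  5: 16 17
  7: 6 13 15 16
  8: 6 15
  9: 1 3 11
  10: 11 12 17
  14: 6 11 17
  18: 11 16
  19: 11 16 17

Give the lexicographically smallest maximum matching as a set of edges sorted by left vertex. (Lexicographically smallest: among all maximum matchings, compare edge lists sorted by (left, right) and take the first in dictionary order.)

Lex-smallest maximum matching: {(0,11), (4,2), (5,16), (7,13), (8,15), (9,1), (10,12), (14,6), (19,17)}

|M| = 9 (so the lex-smallest maximum matching has 9 edges)
process left vertices in ascending order; for each, take the smallest-labelled available neighbour that still permits 9 edges overall, or leave it unmatched if none does
lex-smallest matching: {0-11, 4-2, 5-16, 7-13, 8-15, 9-1, 10-12, 14-6, 19-17}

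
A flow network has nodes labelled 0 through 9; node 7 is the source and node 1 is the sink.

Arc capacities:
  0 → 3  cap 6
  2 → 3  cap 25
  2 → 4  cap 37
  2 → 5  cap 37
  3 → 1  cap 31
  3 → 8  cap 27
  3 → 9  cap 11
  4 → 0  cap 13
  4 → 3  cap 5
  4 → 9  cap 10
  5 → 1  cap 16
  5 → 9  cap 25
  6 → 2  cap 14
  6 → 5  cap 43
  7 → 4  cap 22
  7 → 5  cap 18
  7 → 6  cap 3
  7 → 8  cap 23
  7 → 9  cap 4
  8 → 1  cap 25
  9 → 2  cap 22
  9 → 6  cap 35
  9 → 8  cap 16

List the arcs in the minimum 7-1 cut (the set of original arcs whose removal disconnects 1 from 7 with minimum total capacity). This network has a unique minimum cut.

augment #1: 7→5→1 push 16
augment #2: 7→8→1 push 23
augment #3: 7→4→3→1 push 5
augment #4: 7→9→8→1 push 2
augment #5: 7→4→0→3→1 push 6
augment #6: 7→6→2→3→1 push 3
augment #7: 7→9→2→3→1 push 2
augment #8: 7→4→9→2→3→1 push 10
augment #9: 7→5→9→2→3→1 push 2
max flow = 69; residual-reachable set from 7 gives S-side
cut edges (S→T): {(0,3), (4,3), (4,9), (7,5), (7,6), (7,8), (7,9)} total cap 69

Min-cut arcs: {(0,3), (4,3), (4,9), (7,5), (7,6), (7,8), (7,9)} (total capacity 69)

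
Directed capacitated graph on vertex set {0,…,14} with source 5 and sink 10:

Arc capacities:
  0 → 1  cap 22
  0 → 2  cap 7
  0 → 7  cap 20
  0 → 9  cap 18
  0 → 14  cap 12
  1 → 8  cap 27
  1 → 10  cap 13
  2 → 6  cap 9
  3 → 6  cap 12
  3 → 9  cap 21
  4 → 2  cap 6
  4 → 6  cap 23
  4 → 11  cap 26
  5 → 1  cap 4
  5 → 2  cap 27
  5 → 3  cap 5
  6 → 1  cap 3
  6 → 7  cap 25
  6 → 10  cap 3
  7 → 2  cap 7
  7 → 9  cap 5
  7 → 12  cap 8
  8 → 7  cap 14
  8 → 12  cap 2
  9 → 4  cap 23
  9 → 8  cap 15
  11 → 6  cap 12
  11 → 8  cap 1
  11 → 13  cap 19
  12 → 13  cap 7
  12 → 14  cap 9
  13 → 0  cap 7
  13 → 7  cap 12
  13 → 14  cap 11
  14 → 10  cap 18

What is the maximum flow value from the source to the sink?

augment #1: 5→1→10 bottleneck 4, total now 4
augment #2: 5→2→6→10 bottleneck 3, total now 7
augment #3: 5→2→6→1→10 bottleneck 3, total now 10
augment #4: 5→2→6→7→12→14→10 bottleneck 3, total now 13
augment #5: 5→3→6→7→12→14→10 bottleneck 5, total now 18

Maximum flow value: 18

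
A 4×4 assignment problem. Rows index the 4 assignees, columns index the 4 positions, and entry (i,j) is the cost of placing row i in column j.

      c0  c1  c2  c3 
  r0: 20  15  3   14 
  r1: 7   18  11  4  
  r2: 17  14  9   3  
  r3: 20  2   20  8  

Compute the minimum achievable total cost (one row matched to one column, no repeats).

Minimum assignment cost: 15

optimal assignment: row0→col2 (cost 3), row1→col0 (cost 7), row2→col3 (cost 3), row3→col1 (cost 2)
total = 3 + 7 + 3 + 2 = 15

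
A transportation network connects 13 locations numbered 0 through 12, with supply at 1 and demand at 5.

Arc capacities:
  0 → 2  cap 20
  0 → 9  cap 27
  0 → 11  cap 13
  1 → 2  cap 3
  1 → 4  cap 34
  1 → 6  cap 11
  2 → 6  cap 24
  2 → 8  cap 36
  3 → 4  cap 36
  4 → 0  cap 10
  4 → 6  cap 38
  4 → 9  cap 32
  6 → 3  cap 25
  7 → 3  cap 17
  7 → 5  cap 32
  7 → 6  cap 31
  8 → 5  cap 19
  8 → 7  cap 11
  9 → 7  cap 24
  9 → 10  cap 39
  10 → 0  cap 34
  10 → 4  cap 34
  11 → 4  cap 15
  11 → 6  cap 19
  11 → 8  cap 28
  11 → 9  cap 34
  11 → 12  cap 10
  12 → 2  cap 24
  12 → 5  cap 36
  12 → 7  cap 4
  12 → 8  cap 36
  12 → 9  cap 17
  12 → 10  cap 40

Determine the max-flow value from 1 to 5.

augment #1: 1→2→8→5 bottleneck 3, total now 3
augment #2: 1→4→9→7→5 bottleneck 24, total now 27
augment #3: 1→4→0→2→8→5 bottleneck 10, total now 37
augment #4: 1→6→3→4→9→10→0→2→8→5 bottleneck 6, total now 43
augment #5: 1→6→3→4→9→10→0→11→12→5 bottleneck 2, total now 45

Maximum flow value: 45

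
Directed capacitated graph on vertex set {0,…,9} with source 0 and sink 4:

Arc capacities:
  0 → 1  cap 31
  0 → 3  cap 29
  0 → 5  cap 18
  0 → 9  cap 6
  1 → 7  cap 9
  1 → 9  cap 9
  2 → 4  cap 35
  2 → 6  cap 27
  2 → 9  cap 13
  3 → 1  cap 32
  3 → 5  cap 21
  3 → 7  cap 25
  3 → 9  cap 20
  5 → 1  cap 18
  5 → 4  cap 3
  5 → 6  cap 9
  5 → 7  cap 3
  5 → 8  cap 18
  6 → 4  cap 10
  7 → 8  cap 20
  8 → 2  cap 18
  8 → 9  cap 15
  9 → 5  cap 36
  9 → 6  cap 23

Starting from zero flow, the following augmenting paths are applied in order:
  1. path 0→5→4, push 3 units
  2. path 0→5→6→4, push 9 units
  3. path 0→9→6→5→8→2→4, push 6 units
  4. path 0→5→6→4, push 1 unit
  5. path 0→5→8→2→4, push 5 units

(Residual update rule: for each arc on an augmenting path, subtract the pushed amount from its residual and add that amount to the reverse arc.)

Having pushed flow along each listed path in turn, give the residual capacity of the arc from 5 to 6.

Residual capacity of (5,6): 5

after path 1 (0→5→4, push 3): res(5,6)=9
after path 2 (0→5→6→4, push 9): res(5,6)=0
after path 3 (0→9→6→5→8→2→4, push 6): res(5,6)=6
after path 4 (0→5→6→4, push 1): res(5,6)=5
after path 5 (0→5→8→2→4, push 5): res(5,6)=5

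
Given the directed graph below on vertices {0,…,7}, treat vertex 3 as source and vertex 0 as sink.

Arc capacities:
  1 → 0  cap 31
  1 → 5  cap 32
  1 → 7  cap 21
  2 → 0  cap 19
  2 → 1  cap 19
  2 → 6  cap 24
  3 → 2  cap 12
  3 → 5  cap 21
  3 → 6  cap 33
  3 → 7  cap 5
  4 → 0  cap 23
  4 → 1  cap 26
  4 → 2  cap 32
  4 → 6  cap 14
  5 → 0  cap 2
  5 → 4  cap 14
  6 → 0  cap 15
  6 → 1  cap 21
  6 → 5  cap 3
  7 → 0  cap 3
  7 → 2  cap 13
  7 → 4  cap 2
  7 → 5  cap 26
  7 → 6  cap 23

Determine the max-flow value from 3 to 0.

augment #1: 3→2→0 bottleneck 12, total now 12
augment #2: 3→5→0 bottleneck 2, total now 14
augment #3: 3→6→0 bottleneck 15, total now 29
augment #4: 3→7→0 bottleneck 3, total now 32
augment #5: 3→5→4→0 bottleneck 14, total now 46
augment #6: 3→6→1→0 bottleneck 18, total now 64
augment #7: 3→7→2→0 bottleneck 2, total now 66

Maximum flow value: 66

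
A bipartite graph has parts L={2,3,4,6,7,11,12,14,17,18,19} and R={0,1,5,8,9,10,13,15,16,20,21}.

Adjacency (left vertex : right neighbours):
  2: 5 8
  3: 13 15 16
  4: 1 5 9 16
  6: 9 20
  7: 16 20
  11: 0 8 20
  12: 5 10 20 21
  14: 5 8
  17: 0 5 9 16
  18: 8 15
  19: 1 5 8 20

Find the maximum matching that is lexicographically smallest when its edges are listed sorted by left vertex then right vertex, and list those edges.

|M| = 10 (so the lex-smallest maximum matching has 10 edges)
process left vertices in ascending order; for each, take the smallest-labelled available neighbour that still permits 10 edges overall, or leave it unmatched if none does
lex-smallest matching: {2-5, 3-13, 4-1, 6-9, 7-16, 11-0, 12-10, 14-8, 18-15, 19-20}

Lex-smallest maximum matching: {(2,5), (3,13), (4,1), (6,9), (7,16), (11,0), (12,10), (14,8), (18,15), (19,20)}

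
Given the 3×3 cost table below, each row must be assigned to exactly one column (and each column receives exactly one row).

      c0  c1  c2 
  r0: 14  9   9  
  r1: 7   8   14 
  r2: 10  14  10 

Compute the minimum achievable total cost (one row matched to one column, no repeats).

Minimum assignment cost: 26

optimal assignment: row0→col1 (cost 9), row1→col0 (cost 7), row2→col2 (cost 10)
total = 9 + 7 + 10 = 26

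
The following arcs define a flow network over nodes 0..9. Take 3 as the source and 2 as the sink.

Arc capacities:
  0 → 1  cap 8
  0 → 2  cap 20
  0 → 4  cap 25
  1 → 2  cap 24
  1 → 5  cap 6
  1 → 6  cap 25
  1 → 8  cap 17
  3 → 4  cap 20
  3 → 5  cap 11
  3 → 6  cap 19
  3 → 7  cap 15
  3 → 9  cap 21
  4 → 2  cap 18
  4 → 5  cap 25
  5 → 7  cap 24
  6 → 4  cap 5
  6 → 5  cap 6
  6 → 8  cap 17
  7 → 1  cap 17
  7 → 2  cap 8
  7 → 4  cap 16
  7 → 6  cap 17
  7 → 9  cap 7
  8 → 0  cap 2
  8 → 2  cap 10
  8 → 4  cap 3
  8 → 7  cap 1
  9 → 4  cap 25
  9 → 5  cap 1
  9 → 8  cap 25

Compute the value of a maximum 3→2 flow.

Maximum flow value: 55

augment #1: 3→4→2 bottleneck 18, total now 18
augment #2: 3→7→2 bottleneck 8, total now 26
augment #3: 3→6→8→2 bottleneck 10, total now 36
augment #4: 3→7→1→2 bottleneck 7, total now 43
augment #5: 3→5→7→1→2 bottleneck 10, total now 53
augment #6: 3→6→8→0→2 bottleneck 2, total now 55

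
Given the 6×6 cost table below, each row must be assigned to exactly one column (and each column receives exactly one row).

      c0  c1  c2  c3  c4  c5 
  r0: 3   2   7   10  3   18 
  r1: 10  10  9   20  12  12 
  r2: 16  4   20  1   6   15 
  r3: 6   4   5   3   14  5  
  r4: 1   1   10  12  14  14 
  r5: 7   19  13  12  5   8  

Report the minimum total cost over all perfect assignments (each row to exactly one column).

Minimum assignment cost: 23

optimal assignment: row0→col1 (cost 2), row1→col2 (cost 9), row2→col3 (cost 1), row3→col5 (cost 5), row4→col0 (cost 1), row5→col4 (cost 5)
total = 2 + 9 + 1 + 5 + 1 + 5 = 23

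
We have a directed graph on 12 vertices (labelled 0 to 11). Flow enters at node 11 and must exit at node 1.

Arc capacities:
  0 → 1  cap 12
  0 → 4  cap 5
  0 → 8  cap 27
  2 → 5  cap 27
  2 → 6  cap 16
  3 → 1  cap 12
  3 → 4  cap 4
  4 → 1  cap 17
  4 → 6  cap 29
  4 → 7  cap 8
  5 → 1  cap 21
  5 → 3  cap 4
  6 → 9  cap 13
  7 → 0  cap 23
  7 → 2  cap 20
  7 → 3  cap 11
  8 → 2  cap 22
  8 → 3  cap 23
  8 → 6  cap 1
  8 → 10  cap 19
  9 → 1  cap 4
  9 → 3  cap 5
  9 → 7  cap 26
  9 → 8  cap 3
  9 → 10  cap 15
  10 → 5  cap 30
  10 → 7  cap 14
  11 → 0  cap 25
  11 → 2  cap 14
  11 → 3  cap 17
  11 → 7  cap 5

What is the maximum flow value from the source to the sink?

augment #1: 11→0→1 bottleneck 12, total now 12
augment #2: 11→3→1 bottleneck 12, total now 24
augment #3: 11→0→4→1 bottleneck 5, total now 29
augment #4: 11→2→5→1 bottleneck 14, total now 43
augment #5: 11→3→4→1 bottleneck 4, total now 47
augment #6: 11→7→2→5→1 bottleneck 5, total now 52
augment #7: 11→0→8→2→5→1 bottleneck 2, total now 54
augment #8: 11→0→8→6→9→1 bottleneck 1, total now 55
augment #9: 11→0→8→2→6→9→1 bottleneck 3, total now 58

Maximum flow value: 58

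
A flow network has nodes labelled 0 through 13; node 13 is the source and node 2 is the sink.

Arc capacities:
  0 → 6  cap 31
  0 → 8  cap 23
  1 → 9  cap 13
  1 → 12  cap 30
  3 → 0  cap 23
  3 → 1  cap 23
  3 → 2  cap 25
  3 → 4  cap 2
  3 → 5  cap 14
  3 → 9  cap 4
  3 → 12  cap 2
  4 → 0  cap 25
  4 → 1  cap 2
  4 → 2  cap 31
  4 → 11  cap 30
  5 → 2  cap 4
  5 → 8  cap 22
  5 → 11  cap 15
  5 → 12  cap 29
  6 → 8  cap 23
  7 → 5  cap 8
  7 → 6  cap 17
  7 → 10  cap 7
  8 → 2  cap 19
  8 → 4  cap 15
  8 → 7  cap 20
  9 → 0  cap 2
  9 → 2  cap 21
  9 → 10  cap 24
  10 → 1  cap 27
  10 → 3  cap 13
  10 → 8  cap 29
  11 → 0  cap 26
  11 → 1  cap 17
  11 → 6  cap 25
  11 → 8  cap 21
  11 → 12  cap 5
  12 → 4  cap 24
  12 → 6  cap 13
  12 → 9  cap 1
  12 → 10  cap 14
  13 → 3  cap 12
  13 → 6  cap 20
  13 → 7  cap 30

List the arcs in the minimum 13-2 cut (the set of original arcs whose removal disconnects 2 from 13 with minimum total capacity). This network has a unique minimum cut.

Min-cut arcs: {(6,8), (7,5), (7,10), (13,3)} (total capacity 50)

augment #1: 13→3→2 push 12
augment #2: 13→6→8→2 push 19
augment #3: 13→7→5→2 push 4
augment #4: 13→6→8→4→2 push 1
augment #5: 13→7→10→3→2 push 7
augment #6: 13→7→5→8→4→2 push 4
augment #7: 13→7→6→8→4→2 push 3
max flow = 50; residual-reachable set from 13 gives S-side
cut edges (S→T): {(6,8), (7,5), (7,10), (13,3)} total cap 50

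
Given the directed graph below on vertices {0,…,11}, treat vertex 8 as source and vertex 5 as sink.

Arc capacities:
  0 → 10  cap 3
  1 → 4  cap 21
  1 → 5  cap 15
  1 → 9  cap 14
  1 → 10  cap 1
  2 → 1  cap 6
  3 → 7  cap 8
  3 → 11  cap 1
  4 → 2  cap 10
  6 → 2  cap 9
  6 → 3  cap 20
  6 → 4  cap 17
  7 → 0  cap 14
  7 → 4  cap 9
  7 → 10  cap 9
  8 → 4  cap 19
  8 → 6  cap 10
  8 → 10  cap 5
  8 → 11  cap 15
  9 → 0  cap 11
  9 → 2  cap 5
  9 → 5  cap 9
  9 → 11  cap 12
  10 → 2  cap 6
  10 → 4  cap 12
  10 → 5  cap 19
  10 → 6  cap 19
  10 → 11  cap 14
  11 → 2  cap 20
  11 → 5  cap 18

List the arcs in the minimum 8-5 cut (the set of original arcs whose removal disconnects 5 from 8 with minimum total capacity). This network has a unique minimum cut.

augment #1: 8→10→5 push 5
augment #2: 8→11→5 push 15
augment #3: 8→4→2→1→5 push 6
augment #4: 8→6→3→11→5 push 1
augment #5: 8→6→3→7→10→5 push 8
max flow = 35; residual-reachable set from 8 gives S-side
cut edges (S→T): {(2,1), (3,7), (3,11), (8,10), (8,11)} total cap 35

Min-cut arcs: {(2,1), (3,7), (3,11), (8,10), (8,11)} (total capacity 35)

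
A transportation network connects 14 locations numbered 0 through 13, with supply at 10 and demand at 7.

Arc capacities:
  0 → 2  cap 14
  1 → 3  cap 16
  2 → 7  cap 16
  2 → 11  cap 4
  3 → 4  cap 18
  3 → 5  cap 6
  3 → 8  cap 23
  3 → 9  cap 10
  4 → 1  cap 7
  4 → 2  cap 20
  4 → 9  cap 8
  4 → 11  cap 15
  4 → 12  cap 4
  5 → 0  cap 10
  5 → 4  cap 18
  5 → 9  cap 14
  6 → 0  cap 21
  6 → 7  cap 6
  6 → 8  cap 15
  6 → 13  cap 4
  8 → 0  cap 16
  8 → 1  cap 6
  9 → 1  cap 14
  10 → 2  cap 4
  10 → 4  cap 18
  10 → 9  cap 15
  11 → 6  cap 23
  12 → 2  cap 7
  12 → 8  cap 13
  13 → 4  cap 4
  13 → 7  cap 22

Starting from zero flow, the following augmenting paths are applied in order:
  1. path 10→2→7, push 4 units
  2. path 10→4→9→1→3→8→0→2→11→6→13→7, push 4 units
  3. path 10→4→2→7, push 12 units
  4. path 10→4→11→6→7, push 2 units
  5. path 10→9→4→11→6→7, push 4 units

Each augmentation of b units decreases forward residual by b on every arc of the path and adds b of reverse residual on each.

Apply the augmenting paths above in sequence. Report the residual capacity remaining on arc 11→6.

after path 1 (10→2→7, push 4): res(11,6)=23
after path 2 (10→4→9→1→3→8→0→2→11→6→13→7, push 4): res(11,6)=19
after path 3 (10→4→2→7, push 12): res(11,6)=19
after path 4 (10→4→11→6→7, push 2): res(11,6)=17
after path 5 (10→9→4→11→6→7, push 4): res(11,6)=13

Residual capacity of (11,6): 13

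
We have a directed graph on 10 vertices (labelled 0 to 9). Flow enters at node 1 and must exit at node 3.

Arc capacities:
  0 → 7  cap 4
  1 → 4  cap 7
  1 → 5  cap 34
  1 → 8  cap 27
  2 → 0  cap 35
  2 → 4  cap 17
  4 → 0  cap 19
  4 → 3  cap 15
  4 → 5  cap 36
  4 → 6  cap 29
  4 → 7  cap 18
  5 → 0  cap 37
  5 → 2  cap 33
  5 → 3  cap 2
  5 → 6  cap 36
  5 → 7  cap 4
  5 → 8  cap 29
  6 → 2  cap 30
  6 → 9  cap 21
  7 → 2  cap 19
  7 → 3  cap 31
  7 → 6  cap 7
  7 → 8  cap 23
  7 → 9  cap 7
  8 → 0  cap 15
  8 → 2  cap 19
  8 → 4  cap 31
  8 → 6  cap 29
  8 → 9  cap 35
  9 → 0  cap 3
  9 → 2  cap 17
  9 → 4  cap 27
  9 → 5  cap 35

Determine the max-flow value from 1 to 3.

augment #1: 1→4→3 bottleneck 7, total now 7
augment #2: 1→5→3 bottleneck 2, total now 9
augment #3: 1→5→7→3 bottleneck 4, total now 13
augment #4: 1→8→4→3 bottleneck 8, total now 21
augment #5: 1→5→0→7→3 bottleneck 4, total now 25
augment #6: 1→8→4→7→3 bottleneck 18, total now 43

Maximum flow value: 43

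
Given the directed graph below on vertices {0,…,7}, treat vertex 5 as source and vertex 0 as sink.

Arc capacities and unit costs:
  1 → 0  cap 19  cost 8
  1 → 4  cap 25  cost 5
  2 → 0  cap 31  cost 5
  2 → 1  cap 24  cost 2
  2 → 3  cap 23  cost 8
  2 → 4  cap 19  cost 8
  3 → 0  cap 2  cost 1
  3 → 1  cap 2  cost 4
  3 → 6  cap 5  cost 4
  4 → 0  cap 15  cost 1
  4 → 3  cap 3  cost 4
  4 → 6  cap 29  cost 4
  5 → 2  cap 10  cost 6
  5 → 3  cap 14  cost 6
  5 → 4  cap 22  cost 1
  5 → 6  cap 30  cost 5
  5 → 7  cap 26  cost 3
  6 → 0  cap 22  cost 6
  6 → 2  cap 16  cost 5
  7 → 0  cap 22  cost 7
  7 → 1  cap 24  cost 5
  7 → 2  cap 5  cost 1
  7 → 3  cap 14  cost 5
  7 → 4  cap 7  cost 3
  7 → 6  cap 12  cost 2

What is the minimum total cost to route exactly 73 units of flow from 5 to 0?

Minimum cost for 73 units: 627

shortest-cost path #1: 5→4→0 push 15 @ unit cost 2 (adds 30)
shortest-cost path #2: 5→4→3→0 push 2 @ unit cost 6 (adds 12)
shortest-cost path #3: 5→7→2→0 push 5 @ unit cost 9 (adds 45)
shortest-cost path #4: 5→7→0 push 21 @ unit cost 10 (adds 210)
shortest-cost path #5: 5→6→0 push 22 @ unit cost 11 (adds 242)
shortest-cost path #6: 5→2→0 push 8 @ unit cost 11 (adds 88)
total cost = 627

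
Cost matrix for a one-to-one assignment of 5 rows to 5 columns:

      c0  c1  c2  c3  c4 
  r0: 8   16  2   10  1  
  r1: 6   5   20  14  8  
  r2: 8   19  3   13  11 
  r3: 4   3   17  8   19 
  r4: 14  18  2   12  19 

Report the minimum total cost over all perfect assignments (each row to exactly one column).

Minimum assignment cost: 24

optimal assignment: row0→col4 (cost 1), row1→col1 (cost 5), row2→col0 (cost 8), row3→col3 (cost 8), row4→col2 (cost 2)
total = 1 + 5 + 8 + 8 + 2 = 24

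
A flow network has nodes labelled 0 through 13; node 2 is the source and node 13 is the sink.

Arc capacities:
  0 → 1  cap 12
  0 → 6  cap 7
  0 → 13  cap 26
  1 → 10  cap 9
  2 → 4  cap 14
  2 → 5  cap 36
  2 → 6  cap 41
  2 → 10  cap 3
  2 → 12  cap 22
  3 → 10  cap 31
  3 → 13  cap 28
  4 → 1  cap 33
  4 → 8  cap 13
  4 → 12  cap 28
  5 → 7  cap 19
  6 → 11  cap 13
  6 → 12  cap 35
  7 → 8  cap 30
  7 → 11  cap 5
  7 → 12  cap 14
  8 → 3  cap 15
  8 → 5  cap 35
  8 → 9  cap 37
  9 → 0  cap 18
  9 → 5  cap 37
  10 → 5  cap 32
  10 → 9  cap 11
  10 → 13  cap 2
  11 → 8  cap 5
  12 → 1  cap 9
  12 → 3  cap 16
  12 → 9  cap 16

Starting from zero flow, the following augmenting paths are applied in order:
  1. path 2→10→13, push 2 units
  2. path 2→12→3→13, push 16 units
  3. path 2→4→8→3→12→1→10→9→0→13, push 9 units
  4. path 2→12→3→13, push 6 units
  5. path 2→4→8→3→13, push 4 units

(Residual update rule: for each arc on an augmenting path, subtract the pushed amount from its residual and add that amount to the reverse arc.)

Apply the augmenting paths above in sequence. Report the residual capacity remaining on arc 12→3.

after path 1 (2→10→13, push 2): res(12,3)=16
after path 2 (2→12→3→13, push 16): res(12,3)=0
after path 3 (2→4→8→3→12→1→10→9→0→13, push 9): res(12,3)=9
after path 4 (2→12→3→13, push 6): res(12,3)=3
after path 5 (2→4→8→3→13, push 4): res(12,3)=3

Residual capacity of (12,3): 3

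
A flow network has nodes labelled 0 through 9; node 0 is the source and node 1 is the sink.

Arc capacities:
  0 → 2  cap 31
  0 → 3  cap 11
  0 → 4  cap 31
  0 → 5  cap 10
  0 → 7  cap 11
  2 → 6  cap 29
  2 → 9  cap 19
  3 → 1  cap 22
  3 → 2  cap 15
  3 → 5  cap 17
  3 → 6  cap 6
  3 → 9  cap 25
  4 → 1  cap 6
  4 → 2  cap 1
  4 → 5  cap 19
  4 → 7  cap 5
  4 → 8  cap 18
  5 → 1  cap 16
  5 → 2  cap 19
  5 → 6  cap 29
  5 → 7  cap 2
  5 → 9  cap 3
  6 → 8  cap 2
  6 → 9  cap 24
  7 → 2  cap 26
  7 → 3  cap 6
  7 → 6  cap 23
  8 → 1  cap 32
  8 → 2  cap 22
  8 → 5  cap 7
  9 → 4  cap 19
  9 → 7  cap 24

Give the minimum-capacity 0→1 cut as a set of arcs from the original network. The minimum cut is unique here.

Min-cut arcs: {(0,3), (4,1), (4,8), (5,1), (6,8), (7,3)} (total capacity 59)

augment #1: 0→3→1 push 11
augment #2: 0→4→1 push 6
augment #3: 0→5→1 push 10
augment #4: 0→4→5→1 push 6
augment #5: 0→4→8→1 push 18
augment #6: 0→7→3→1 push 6
augment #7: 0→2→6→8→1 push 2
max flow = 59; residual-reachable set from 0 gives S-side
cut edges (S→T): {(0,3), (4,1), (4,8), (5,1), (6,8), (7,3)} total cap 59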